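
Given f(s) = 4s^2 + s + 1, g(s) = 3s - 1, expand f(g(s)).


Substitute g(s) into f:
f(g(s)) = 4*(3s - 1)^2 + 1*(3s - 1) + 1
(3s - 1)^2 = 9s^2 - 6s + 1
Expand and combine: 36s^2 - 21s + 4


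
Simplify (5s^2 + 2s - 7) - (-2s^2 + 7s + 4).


Distribute the minus sign:
  (5s^2 + 2s - 7)
- (-2s^2 + 7s + 4)
Negate second polynomial: 2s^2 - 7s - 4
Add: 7s^2 - 5s - 11


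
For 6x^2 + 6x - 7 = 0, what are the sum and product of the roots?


For ax^2+bx+c=0: sum = -b/a, product = c/a.
a=6, b=6, c=-7
Sum = -(6)/6 = -1
Product = (-7)/6 = -7/6


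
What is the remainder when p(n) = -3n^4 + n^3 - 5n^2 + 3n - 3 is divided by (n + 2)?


By the Remainder Theorem, the remainder equals p(-2):
  -3*(-2)^4 = -48
  1*(-2)^3 = -8
  -5*(-2)^2 = -20
  3*(-2)^1 = -6
  constant: -3
Sum: -48 - 8 - 20 - 6 - 3 = -85


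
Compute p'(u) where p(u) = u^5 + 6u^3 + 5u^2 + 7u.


Apply the power rule term by term:
  d/du(u^5) = 5u^4
  d/du(6u^3) = 18u^2
  d/du(5u^2) = 10u
  d/du(7u) = 7
p'(u) = 5u^4 + 18u^2 + 10u + 7


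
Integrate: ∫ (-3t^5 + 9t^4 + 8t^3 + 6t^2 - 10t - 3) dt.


Reverse power rule on each term:
  ∫ -3t^5 dt = -(1/2)t^6
  ∫ 9t^4 dt = (9/5)t^5
  ∫ 8t^3 dt = 2t^4
  ∫ 6t^2 dt = 2t^3
  ∫ -10t dt = -5t^2
  ∫ -3 dt = -3t
F(t) = -(1/2)t^6 + (9/5)t^5 + 2t^4 + 2t^3 - 5t^2 - 3t + C


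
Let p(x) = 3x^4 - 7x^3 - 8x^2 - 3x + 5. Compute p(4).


Using direct substitution:
  3 * (4)^4 = 768
  -7 * (4)^3 = -448
  -8 * (4)^2 = -128
  -3 * (4)^1 = -12
  constant: 5
Sum = 768 - 448 - 128 - 12 + 5 = 185


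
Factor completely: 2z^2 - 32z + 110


Roots satisfy r1 + r2 = -b/a = 16 and r1*r2 = c/a = 55.
So r1 = 5, r2 = 11.
2z^2 - 32z + 110 = 2(z - r1)(z - r2) = 2(z - 5)(z - 11)


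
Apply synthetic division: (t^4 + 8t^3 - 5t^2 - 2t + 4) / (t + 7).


Synthetic division with c = -7. Coefficients: 1, 8, -5, -2, 4
Bring down 1.
  1 * -7 = -7; -7 + 8 = 1
  1 * -7 = -7; -7 - 5 = -12
  -12 * -7 = 84; 84 - 2 = 82
  82 * -7 = -574; -574 + 4 = -570
Quotient: t^3 + t^2 - 12t + 82, Remainder: -570


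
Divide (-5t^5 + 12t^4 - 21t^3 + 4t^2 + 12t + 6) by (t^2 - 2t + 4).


(-5t^5 + 12t^4 - 21t^3 + 4t^2 + 12t + 6) / (t^2 - 2t + 4)
Step 1: -5t^3 * (t^2 - 2t + 4) = -5t^5 + 10t^4 - 20t^3; subtract.
Step 2: 2t^2 * (t^2 - 2t + 4) = 2t^4 - 4t^3 + 8t^2; subtract.
Step 3: 3t * (t^2 - 2t + 4) = 3t^3 - 6t^2 + 12t; subtract.
Step 4: 2 * (t^2 - 2t + 4) = 2t^2 - 4t + 8; subtract.
Quotient: -5t^3 + 2t^2 + 3t + 2, Remainder: 4t - 2


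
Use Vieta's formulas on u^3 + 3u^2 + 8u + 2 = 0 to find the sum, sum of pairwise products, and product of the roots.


Monic cubic u^3+bu^2+cu+d=0: sum=-b, pairwise sum=c, product=-d.
b=3, c=8, d=2
r1+r2+r3 = -3
r1r2+r1r3+r2r3 = 8
r1r2r3 = -2


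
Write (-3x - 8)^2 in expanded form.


Expand (-3x - 8)^2 by repeated multiplication:
= 9x^2 + 48x + 64


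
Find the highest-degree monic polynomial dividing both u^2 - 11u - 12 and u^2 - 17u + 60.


Factor each:
  u^2 - 11u - 12 = (u - 12)(u + 1)
  u^2 - 17u + 60 = (u - 12)(u - 5)
Common monic factor: u - 12


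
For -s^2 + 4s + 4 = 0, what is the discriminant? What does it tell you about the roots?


D = b^2 - 4ac = (4)^2 - 4(-1)(4) = 16 + 16 = 32
Since D > 0: two distinct irrational roots


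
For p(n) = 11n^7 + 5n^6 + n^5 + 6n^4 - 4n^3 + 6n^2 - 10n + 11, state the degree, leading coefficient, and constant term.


Highest power of n is 7, with coefficient 11. Constant term is 11.
Degree = 7, leading coefficient = 11, constant term = 11


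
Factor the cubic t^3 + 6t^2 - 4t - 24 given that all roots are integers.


Try integer roots (divisors of -24). t=-2: p(-2)=0.
Divide out (t + 2): quotient is t^2 + 4t - 12.
Factor the quadratic: (t + 6)(t - 2)
Result: (t + 2)(t + 6)(t - 2)


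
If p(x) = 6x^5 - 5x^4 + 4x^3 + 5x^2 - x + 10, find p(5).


Using direct substitution:
  6 * (5)^5 = 18750
  -5 * (5)^4 = -3125
  4 * (5)^3 = 500
  5 * (5)^2 = 125
  -1 * (5)^1 = -5
  constant: 10
Sum = 18750 - 3125 + 500 + 125 - 5 + 10 = 16255


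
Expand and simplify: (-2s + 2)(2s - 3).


Distribute each term of the first polynomial:
  (-2s)(2s - 3) = -4s^2 + 6s
  (2)(2s - 3) = 4s - 6
Sum: -4s^2 + 10s - 6


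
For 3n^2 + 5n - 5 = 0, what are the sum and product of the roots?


For an^2+bn+c=0: sum = -b/a, product = c/a.
a=3, b=5, c=-5
Sum = -(5)/3 = -5/3
Product = (-5)/3 = -5/3


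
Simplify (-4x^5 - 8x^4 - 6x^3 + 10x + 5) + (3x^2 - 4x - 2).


Align terms by degree and add:
  -4x^5 - 8x^4 - 6x^3 + 10x + 5
+ 3x^2 - 4x - 2
= -4x^5 - 8x^4 - 6x^3 + 3x^2 + 6x + 3


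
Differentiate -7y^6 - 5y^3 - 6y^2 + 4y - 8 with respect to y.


Apply the power rule term by term:
  d/dy(-7y^6) = -42y^5
  d/dy(-5y^3) = -15y^2
  d/dy(-6y^2) = -12y
  d/dy(4y) = 4
  d/dy(-8) = 0
p'(y) = -42y^5 - 15y^2 - 12y + 4


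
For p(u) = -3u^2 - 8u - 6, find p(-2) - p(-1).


p(-2) = -2
p(-1) = -1
p(-2) - p(-1) = -2 + 1 = -1


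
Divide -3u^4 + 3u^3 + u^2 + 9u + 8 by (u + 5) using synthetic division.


Synthetic division with c = -5. Coefficients: -3, 3, 1, 9, 8
Bring down -3.
  -3 * -5 = 15; 15 + 3 = 18
  18 * -5 = -90; -90 + 1 = -89
  -89 * -5 = 445; 445 + 9 = 454
  454 * -5 = -2270; -2270 + 8 = -2262
Quotient: -3u^3 + 18u^2 - 89u + 454, Remainder: -2262


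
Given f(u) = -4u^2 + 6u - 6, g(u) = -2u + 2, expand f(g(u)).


Substitute g(u) into f:
f(g(u)) = -4*(-2u + 2)^2 + 6*(-2u + 2) + (-6)
(-2u + 2)^2 = 4u^2 - 8u + 4
Expand and combine: -16u^2 + 20u - 10


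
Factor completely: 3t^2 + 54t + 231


Roots satisfy r1 + r2 = -b/a = -18 and r1*r2 = c/a = 77.
So r1 = -11, r2 = -7.
3t^2 + 54t + 231 = 3(t - r1)(t - r2) = 3(t + 11)(t + 7)


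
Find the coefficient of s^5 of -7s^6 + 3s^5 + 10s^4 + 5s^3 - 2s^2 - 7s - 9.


Read off the coefficient of s^5: 3


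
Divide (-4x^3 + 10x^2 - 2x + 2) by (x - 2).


(-4x^3 + 10x^2 - 2x + 2) / (x - 2)
Step 1: -4x^2 * (x - 2) = -4x^3 + 8x^2; subtract.
Step 2: 2x * (x - 2) = 2x^2 - 4x; subtract.
Step 3: 2 * (x - 2) = 2x - 4; subtract.
Quotient: -4x^2 + 2x + 2, Remainder: 6


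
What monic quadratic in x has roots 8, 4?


p(x) = (x - 8)(x - 4)
Expand: x^2 - 12x + 32


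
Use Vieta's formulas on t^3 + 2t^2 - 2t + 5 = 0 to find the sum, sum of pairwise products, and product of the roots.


Monic cubic t^3+bt^2+ct+d=0: sum=-b, pairwise sum=c, product=-d.
b=2, c=-2, d=5
r1+r2+r3 = -2
r1r2+r1r3+r2r3 = -2
r1r2r3 = -5


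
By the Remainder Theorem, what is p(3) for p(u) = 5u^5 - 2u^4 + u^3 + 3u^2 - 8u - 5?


By the Remainder Theorem, the remainder equals p(3):
  5*(3)^5 = 1215
  -2*(3)^4 = -162
  1*(3)^3 = 27
  3*(3)^2 = 27
  -8*(3)^1 = -24
  constant: -5
Sum: 1215 - 162 + 27 + 27 - 24 - 5 = 1078


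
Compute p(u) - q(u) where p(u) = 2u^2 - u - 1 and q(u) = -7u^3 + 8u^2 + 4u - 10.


Distribute the minus sign:
  (2u^2 - u - 1)
- (-7u^3 + 8u^2 + 4u - 10)
Negate second polynomial: 7u^3 - 8u^2 - 4u + 10
Add: 7u^3 - 6u^2 - 5u + 9


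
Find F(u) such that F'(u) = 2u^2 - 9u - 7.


Reverse power rule on each term:
  ∫ 2u^2 du = (2/3)u^3
  ∫ -9u du = -(9/2)u^2
  ∫ -7 du = -7u
F(u) = (2/3)u^3 - (9/2)u^2 - 7u + C


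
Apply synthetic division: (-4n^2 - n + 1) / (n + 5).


Synthetic division with c = -5. Coefficients: -4, -1, 1
Bring down -4.
  -4 * -5 = 20; 20 - 1 = 19
  19 * -5 = -95; -95 + 1 = -94
Quotient: -4n + 19, Remainder: -94


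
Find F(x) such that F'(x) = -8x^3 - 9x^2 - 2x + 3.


Reverse power rule on each term:
  ∫ -8x^3 dx = -2x^4
  ∫ -9x^2 dx = -3x^3
  ∫ -2x dx = -x^2
  ∫ 3 dx = 3x
F(x) = -2x^4 - 3x^3 - x^2 + 3x + C


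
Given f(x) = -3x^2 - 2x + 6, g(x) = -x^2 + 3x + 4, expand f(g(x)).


Substitute g(x) into f:
f(g(x)) = -3*(-x^2 + 3x + 4)^2 + (-2)*(-x^2 + 3x + 4) + 6
(-x^2 + 3x + 4)^2 = x^4 - 6x^3 + x^2 + 24x + 16
Expand and combine: -3x^4 + 18x^3 - x^2 - 78x - 50


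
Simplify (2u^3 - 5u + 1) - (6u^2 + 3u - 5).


Distribute the minus sign:
  (2u^3 - 5u + 1)
- (6u^2 + 3u - 5)
Negate second polynomial: -6u^2 - 3u + 5
Add: 2u^3 - 6u^2 - 8u + 6


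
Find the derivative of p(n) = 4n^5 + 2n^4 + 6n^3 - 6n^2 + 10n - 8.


Apply the power rule term by term:
  d/dn(4n^5) = 20n^4
  d/dn(2n^4) = 8n^3
  d/dn(6n^3) = 18n^2
  d/dn(-6n^2) = -12n
  d/dn(10n) = 10
  d/dn(-8) = 0
p'(n) = 20n^4 + 8n^3 + 18n^2 - 12n + 10


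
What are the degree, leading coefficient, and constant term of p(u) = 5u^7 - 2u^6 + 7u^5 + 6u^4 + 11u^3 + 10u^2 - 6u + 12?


Highest power of u is 7, with coefficient 5. Constant term is 12.
Degree = 7, leading coefficient = 5, constant term = 12


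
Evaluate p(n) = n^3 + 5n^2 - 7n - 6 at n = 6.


Using direct substitution:
  1 * (6)^3 = 216
  5 * (6)^2 = 180
  -7 * (6)^1 = -42
  constant: -6
Sum = 216 + 180 - 42 - 6 = 348


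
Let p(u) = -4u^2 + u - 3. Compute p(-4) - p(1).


p(-4) = -71
p(1) = -6
p(-4) - p(1) = -71 + 6 = -65


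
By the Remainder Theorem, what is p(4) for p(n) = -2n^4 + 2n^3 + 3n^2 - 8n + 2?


By the Remainder Theorem, the remainder equals p(4):
  -2*(4)^4 = -512
  2*(4)^3 = 128
  3*(4)^2 = 48
  -8*(4)^1 = -32
  constant: 2
Sum: -512 + 128 + 48 - 32 + 2 = -366


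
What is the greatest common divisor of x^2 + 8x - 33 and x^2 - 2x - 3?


Factor each:
  x^2 + 8x - 33 = (x - 3)(x + 11)
  x^2 - 2x - 3 = (x - 3)(x + 1)
Common monic factor: x - 3


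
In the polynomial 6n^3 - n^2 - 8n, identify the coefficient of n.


Read off the coefficient of n: -8


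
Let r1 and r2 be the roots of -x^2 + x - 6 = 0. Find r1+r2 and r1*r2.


For ax^2+bx+c=0: sum = -b/a, product = c/a.
a=-1, b=1, c=-6
Sum = -(1)/-1 = 1
Product = (-6)/-1 = 6


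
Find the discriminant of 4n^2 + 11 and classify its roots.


D = b^2 - 4ac = (0)^2 - 4(4)(11) = 0 - 176 = -176
Since D < 0: two complex conjugate roots (no real roots)


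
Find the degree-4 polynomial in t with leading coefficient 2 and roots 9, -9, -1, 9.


p(t) = 2(t - 9)(t + 9)(t + 1)(t - 9)
Expand: 2t^4 - 16t^3 - 180t^2 + 1296t + 1458


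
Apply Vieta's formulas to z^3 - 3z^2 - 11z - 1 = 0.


Monic cubic z^3+bz^2+cz+d=0: sum=-b, pairwise sum=c, product=-d.
b=-3, c=-11, d=-1
r1+r2+r3 = 3
r1r2+r1r3+r2r3 = -11
r1r2r3 = 1


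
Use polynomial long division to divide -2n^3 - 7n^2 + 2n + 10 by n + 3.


(-2n^3 - 7n^2 + 2n + 10) / (n + 3)
Step 1: -2n^2 * (n + 3) = -2n^3 - 6n^2; subtract.
Step 2: -n * (n + 3) = -n^2 - 3n; subtract.
Step 3: 5 * (n + 3) = 5n + 15; subtract.
Quotient: -2n^2 - n + 5, Remainder: -5


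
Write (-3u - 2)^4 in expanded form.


Expand (-3u - 2)^4 by repeated multiplication:
  (-3u - 2)^2 = 9u^2 + 12u + 4
  (-3u - 2)^3 = -27u^3 - 54u^2 - 36u - 8
= 81u^4 + 216u^3 + 216u^2 + 96u + 16


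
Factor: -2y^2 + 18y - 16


Roots satisfy r1 + r2 = -b/a = 9 and r1*r2 = c/a = 8.
So r1 = 8, r2 = 1.
-2y^2 + 18y - 16 = -2(y - r1)(y - r2) = -2(y - 8)(y - 1)


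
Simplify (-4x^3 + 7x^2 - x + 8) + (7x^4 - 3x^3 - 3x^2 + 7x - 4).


Align terms by degree and add:
  -4x^3 + 7x^2 - x + 8
+ 7x^4 - 3x^3 - 3x^2 + 7x - 4
= 7x^4 - 7x^3 + 4x^2 + 6x + 4


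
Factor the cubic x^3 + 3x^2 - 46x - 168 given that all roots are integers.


Try integer roots (divisors of -168). x=-4: p(-4)=0.
Divide out (x + 4): quotient is x^2 - x - 42.
Factor the quadratic: (x + 6)(x - 7)
Result: (x + 4)(x + 6)(x - 7)


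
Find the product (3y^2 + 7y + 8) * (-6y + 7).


Distribute each term of the first polynomial:
  (3y^2)(-6y + 7) = -18y^3 + 21y^2
  (7y)(-6y + 7) = -42y^2 + 49y
  (8)(-6y + 7) = -48y + 56
Sum: -18y^3 - 21y^2 + y + 56


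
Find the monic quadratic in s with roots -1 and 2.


p(s) = (s + 1)(s - 2)
Expand: s^2 - s - 2


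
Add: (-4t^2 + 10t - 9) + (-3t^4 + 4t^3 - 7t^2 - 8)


Align terms by degree and add:
  -4t^2 + 10t - 9
  -3t^4 + 4t^3 - 7t^2 - 8
= -3t^4 + 4t^3 - 11t^2 + 10t - 17


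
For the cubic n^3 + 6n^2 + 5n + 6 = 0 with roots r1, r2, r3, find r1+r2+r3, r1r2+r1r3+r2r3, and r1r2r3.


Monic cubic n^3+bn^2+cn+d=0: sum=-b, pairwise sum=c, product=-d.
b=6, c=5, d=6
r1+r2+r3 = -6
r1r2+r1r3+r2r3 = 5
r1r2r3 = -6


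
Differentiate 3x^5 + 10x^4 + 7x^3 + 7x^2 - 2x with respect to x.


Apply the power rule term by term:
  d/dx(3x^5) = 15x^4
  d/dx(10x^4) = 40x^3
  d/dx(7x^3) = 21x^2
  d/dx(7x^2) = 14x
  d/dx(-2x) = -2
p'(x) = 15x^4 + 40x^3 + 21x^2 + 14x - 2


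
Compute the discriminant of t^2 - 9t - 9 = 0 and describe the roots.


D = b^2 - 4ac = (-9)^2 - 4(1)(-9) = 81 + 36 = 117
Since D > 0: two distinct irrational roots


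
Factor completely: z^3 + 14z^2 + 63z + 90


Try integer roots (divisors of 90). z=-5: p(-5)=0.
Divide out (z + 5): quotient is z^2 + 9z + 18.
Factor the quadratic: (z + 3)(z + 6)
Result: (z + 5)(z + 3)(z + 6)


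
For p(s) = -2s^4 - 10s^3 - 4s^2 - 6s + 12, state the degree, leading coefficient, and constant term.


Highest power of s is 4, with coefficient -2. Constant term is 12.
Degree = 4, leading coefficient = -2, constant term = 12


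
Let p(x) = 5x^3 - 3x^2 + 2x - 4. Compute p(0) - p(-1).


p(0) = -4
p(-1) = -14
p(0) - p(-1) = -4 + 14 = 10


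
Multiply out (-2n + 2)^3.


Expand (-2n + 2)^3 by repeated multiplication:
  (-2n + 2)^2 = 4n^2 - 8n + 4
= -8n^3 + 24n^2 - 24n + 8


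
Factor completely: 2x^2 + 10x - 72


Roots satisfy r1 + r2 = -b/a = -5 and r1*r2 = c/a = -36.
So r1 = 4, r2 = -9.
2x^2 + 10x - 72 = 2(x - r1)(x - r2) = 2(x - 4)(x + 9)


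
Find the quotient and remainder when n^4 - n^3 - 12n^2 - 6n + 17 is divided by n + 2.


(n^4 - n^3 - 12n^2 - 6n + 17) / (n + 2)
Step 1: n^3 * (n + 2) = n^4 + 2n^3; subtract.
Step 2: -3n^2 * (n + 2) = -3n^3 - 6n^2; subtract.
Step 3: -6n * (n + 2) = -6n^2 - 12n; subtract.
Step 4: 6 * (n + 2) = 6n + 12; subtract.
Quotient: n^3 - 3n^2 - 6n + 6, Remainder: 5


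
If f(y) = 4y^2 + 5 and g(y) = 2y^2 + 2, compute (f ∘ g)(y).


Substitute g(y) into f:
f(g(y)) = 4*(2y^2 + 2)^2 + 5
(2y^2 + 2)^2 = 4y^4 + 8y^2 + 4
Expand and combine: 16y^4 + 32y^2 + 21


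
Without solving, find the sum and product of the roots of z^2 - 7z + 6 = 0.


For az^2+bz+c=0: sum = -b/a, product = c/a.
a=1, b=-7, c=6
Sum = -(-7)/1 = 7
Product = (6)/1 = 6


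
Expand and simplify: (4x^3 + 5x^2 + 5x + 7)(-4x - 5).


Distribute each term of the first polynomial:
  (4x^3)(-4x - 5) = -16x^4 - 20x^3
  (5x^2)(-4x - 5) = -20x^3 - 25x^2
  (5x)(-4x - 5) = -20x^2 - 25x
  (7)(-4x - 5) = -28x - 35
Sum: -16x^4 - 40x^3 - 45x^2 - 53x - 35


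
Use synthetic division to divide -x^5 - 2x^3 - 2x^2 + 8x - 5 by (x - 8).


Synthetic division with c = 8. Coefficients: -1, 0, -2, -2, 8, -5
Bring down -1.
  -1 * 8 = -8; -8 + 0 = -8
  -8 * 8 = -64; -64 - 2 = -66
  -66 * 8 = -528; -528 - 2 = -530
  -530 * 8 = -4240; -4240 + 8 = -4232
  -4232 * 8 = -33856; -33856 - 5 = -33861
Quotient: -x^4 - 8x^3 - 66x^2 - 530x - 4232, Remainder: -33861


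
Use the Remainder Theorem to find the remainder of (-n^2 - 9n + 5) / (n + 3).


By the Remainder Theorem, the remainder equals p(-3):
  -1*(-3)^2 = -9
  -9*(-3)^1 = 27
  constant: 5
Sum: -9 + 27 + 5 = 23


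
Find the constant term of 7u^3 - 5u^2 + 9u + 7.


Read off the constant term: 7


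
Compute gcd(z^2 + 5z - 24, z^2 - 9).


Factor each:
  z^2 + 5z - 24 = (z - 3)(z + 8)
  z^2 - 9 = (z - 3)(z + 3)
Common monic factor: z - 3


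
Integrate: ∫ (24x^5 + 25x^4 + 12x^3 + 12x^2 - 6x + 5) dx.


Reverse power rule on each term:
  ∫ 24x^5 dx = 4x^6
  ∫ 25x^4 dx = 5x^5
  ∫ 12x^3 dx = 3x^4
  ∫ 12x^2 dx = 4x^3
  ∫ -6x dx = -3x^2
  ∫ 5 dx = 5x
F(x) = 4x^6 + 5x^5 + 3x^4 + 4x^3 - 3x^2 + 5x + C


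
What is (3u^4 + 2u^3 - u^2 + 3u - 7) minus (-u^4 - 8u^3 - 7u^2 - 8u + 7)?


Distribute the minus sign:
  (3u^4 + 2u^3 - u^2 + 3u - 7)
- (-u^4 - 8u^3 - 7u^2 - 8u + 7)
Negate second polynomial: u^4 + 8u^3 + 7u^2 + 8u - 7
Add: 4u^4 + 10u^3 + 6u^2 + 11u - 14


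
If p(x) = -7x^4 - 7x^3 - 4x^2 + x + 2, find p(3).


Using direct substitution:
  -7 * (3)^4 = -567
  -7 * (3)^3 = -189
  -4 * (3)^2 = -36
  1 * (3)^1 = 3
  constant: 2
Sum = -567 - 189 - 36 + 3 + 2 = -787


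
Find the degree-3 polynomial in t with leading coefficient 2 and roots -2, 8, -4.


p(t) = 2(t + 2)(t - 8)(t + 4)
Expand: 2t^3 - 4t^2 - 80t - 128


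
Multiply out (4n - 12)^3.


Expand (4n - 12)^3 by repeated multiplication:
  (4n - 12)^2 = 16n^2 - 96n + 144
= 64n^3 - 576n^2 + 1728n - 1728


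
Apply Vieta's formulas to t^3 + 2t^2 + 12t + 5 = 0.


Monic cubic t^3+bt^2+ct+d=0: sum=-b, pairwise sum=c, product=-d.
b=2, c=12, d=5
r1+r2+r3 = -2
r1r2+r1r3+r2r3 = 12
r1r2r3 = -5


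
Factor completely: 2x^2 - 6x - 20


Roots satisfy r1 + r2 = -b/a = 3 and r1*r2 = c/a = -10.
So r1 = -2, r2 = 5.
2x^2 - 6x - 20 = 2(x - r1)(x - r2) = 2(x + 2)(x - 5)


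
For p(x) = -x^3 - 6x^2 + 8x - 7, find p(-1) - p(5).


p(-1) = -20
p(5) = -242
p(-1) - p(5) = -20 + 242 = 222


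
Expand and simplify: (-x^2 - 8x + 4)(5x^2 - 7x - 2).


Distribute each term of the first polynomial:
  (-x^2)(5x^2 - 7x - 2) = -5x^4 + 7x^3 + 2x^2
  (-8x)(5x^2 - 7x - 2) = -40x^3 + 56x^2 + 16x
  (4)(5x^2 - 7x - 2) = 20x^2 - 28x - 8
Sum: -5x^4 - 33x^3 + 78x^2 - 12x - 8


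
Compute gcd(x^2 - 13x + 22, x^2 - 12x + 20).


Factor each:
  x^2 - 13x + 22 = (x - 2)(x - 11)
  x^2 - 12x + 20 = (x - 2)(x - 10)
Common monic factor: x - 2


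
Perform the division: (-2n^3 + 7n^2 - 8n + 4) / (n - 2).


(-2n^3 + 7n^2 - 8n + 4) / (n - 2)
Step 1: -2n^2 * (n - 2) = -2n^3 + 4n^2; subtract.
Step 2: 3n * (n - 2) = 3n^2 - 6n; subtract.
Step 3: -2 * (n - 2) = -2n + 4; subtract.
Quotient: -2n^2 + 3n - 2, Remainder: 0


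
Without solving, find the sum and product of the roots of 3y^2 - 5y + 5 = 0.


For ay^2+by+c=0: sum = -b/a, product = c/a.
a=3, b=-5, c=5
Sum = -(-5)/3 = 5/3
Product = (5)/3 = 5/3


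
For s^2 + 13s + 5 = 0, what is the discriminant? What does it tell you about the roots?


D = b^2 - 4ac = (13)^2 - 4(1)(5) = 169 - 20 = 149
Since D > 0: two distinct irrational roots


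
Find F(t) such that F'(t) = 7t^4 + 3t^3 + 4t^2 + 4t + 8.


Reverse power rule on each term:
  ∫ 7t^4 dt = (7/5)t^5
  ∫ 3t^3 dt = (3/4)t^4
  ∫ 4t^2 dt = (4/3)t^3
  ∫ 4t dt = 2t^2
  ∫ 8 dt = 8t
F(t) = (7/5)t^5 + (3/4)t^4 + (4/3)t^3 + 2t^2 + 8t + C


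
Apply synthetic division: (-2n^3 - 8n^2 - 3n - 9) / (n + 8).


Synthetic division with c = -8. Coefficients: -2, -8, -3, -9
Bring down -2.
  -2 * -8 = 16; 16 - 8 = 8
  8 * -8 = -64; -64 - 3 = -67
  -67 * -8 = 536; 536 - 9 = 527
Quotient: -2n^2 + 8n - 67, Remainder: 527


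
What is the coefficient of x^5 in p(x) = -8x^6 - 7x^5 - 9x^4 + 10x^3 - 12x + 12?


Read off the coefficient of x^5: -7


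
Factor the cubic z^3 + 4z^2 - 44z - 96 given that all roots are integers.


Try integer roots (divisors of -96). z=-8: p(-8)=0.
Divide out (z + 8): quotient is z^2 - 4z - 12.
Factor the quadratic: (z + 2)(z - 6)
Result: (z + 8)(z + 2)(z - 6)


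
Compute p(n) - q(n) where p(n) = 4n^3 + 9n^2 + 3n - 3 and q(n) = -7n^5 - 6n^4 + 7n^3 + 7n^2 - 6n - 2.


Distribute the minus sign:
  (4n^3 + 9n^2 + 3n - 3)
- (-7n^5 - 6n^4 + 7n^3 + 7n^2 - 6n - 2)
Negate second polynomial: 7n^5 + 6n^4 - 7n^3 - 7n^2 + 6n + 2
Add: 7n^5 + 6n^4 - 3n^3 + 2n^2 + 9n - 1


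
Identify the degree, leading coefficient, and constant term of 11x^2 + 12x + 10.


Highest power of x is 2, with coefficient 11. Constant term is 10.
Degree = 2, leading coefficient = 11, constant term = 10


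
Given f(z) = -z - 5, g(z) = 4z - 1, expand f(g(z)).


Substitute g(z) into f:
f(g(z)) = -1*(4z - 1) + (-5)
Expand and combine: -4z - 4


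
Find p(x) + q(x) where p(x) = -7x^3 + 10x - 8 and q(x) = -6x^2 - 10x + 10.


Align terms by degree and add:
  -7x^3 + 10x - 8
  -6x^2 - 10x + 10
= -7x^3 - 6x^2 + 2


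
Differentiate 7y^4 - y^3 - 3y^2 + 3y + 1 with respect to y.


Apply the power rule term by term:
  d/dy(7y^4) = 28y^3
  d/dy(-y^3) = -3y^2
  d/dy(-3y^2) = -6y
  d/dy(3y) = 3
  d/dy(1) = 0
p'(y) = 28y^3 - 3y^2 - 6y + 3


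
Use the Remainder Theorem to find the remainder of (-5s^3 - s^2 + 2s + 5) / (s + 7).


By the Remainder Theorem, the remainder equals p(-7):
  -5*(-7)^3 = 1715
  -1*(-7)^2 = -49
  2*(-7)^1 = -14
  constant: 5
Sum: 1715 - 49 - 14 + 5 = 1657


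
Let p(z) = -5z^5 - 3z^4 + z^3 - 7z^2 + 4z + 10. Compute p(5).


Using direct substitution:
  -5 * (5)^5 = -15625
  -3 * (5)^4 = -1875
  1 * (5)^3 = 125
  -7 * (5)^2 = -175
  4 * (5)^1 = 20
  constant: 10
Sum = -15625 - 1875 + 125 - 175 + 20 + 10 = -17520


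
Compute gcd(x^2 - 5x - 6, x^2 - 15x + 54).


Factor each:
  x^2 - 5x - 6 = (x - 6)(x + 1)
  x^2 - 15x + 54 = (x - 6)(x - 9)
Common monic factor: x - 6


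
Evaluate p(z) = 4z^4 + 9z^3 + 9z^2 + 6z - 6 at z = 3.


Using direct substitution:
  4 * (3)^4 = 324
  9 * (3)^3 = 243
  9 * (3)^2 = 81
  6 * (3)^1 = 18
  constant: -6
Sum = 324 + 243 + 81 + 18 - 6 = 660


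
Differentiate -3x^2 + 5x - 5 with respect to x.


Apply the power rule term by term:
  d/dx(-3x^2) = -6x
  d/dx(5x) = 5
  d/dx(-5) = 0
p'(x) = -6x + 5


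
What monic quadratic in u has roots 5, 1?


p(u) = (u - 5)(u - 1)
Expand: u^2 - 6u + 5


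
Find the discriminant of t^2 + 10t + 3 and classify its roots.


D = b^2 - 4ac = (10)^2 - 4(1)(3) = 100 - 12 = 88
Since D > 0: two distinct irrational roots


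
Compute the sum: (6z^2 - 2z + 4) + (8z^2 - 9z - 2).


Align terms by degree and add:
  6z^2 - 2z + 4
+ 8z^2 - 9z - 2
= 14z^2 - 11z + 2


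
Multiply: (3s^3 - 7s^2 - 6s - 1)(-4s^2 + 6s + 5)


Distribute each term of the first polynomial:
  (3s^3)(-4s^2 + 6s + 5) = -12s^5 + 18s^4 + 15s^3
  (-7s^2)(-4s^2 + 6s + 5) = 28s^4 - 42s^3 - 35s^2
  (-6s)(-4s^2 + 6s + 5) = 24s^3 - 36s^2 - 30s
  (-1)(-4s^2 + 6s + 5) = 4s^2 - 6s - 5
Sum: -12s^5 + 46s^4 - 3s^3 - 67s^2 - 36s - 5


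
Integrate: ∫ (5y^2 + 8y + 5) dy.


Reverse power rule on each term:
  ∫ 5y^2 dy = (5/3)y^3
  ∫ 8y dy = 4y^2
  ∫ 5 dy = 5y
F(y) = (5/3)y^3 + 4y^2 + 5y + C


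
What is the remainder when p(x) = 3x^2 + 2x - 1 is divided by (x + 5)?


By the Remainder Theorem, the remainder equals p(-5):
  3*(-5)^2 = 75
  2*(-5)^1 = -10
  constant: -1
Sum: 75 - 10 - 1 = 64


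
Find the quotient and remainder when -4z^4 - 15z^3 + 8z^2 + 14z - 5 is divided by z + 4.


(-4z^4 - 15z^3 + 8z^2 + 14z - 5) / (z + 4)
Step 1: -4z^3 * (z + 4) = -4z^4 - 16z^3; subtract.
Step 2: z^2 * (z + 4) = z^3 + 4z^2; subtract.
Step 3: 4z * (z + 4) = 4z^2 + 16z; subtract.
Step 4: -2 * (z + 4) = -2z - 8; subtract.
Quotient: -4z^3 + z^2 + 4z - 2, Remainder: 3


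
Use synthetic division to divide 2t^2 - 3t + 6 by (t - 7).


Synthetic division with c = 7. Coefficients: 2, -3, 6
Bring down 2.
  2 * 7 = 14; 14 - 3 = 11
  11 * 7 = 77; 77 + 6 = 83
Quotient: 2t + 11, Remainder: 83


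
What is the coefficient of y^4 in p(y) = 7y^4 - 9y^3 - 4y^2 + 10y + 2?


Read off the coefficient of y^4: 7


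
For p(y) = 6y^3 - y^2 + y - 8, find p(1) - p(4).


p(1) = -2
p(4) = 364
p(1) - p(4) = -2 - 364 = -366


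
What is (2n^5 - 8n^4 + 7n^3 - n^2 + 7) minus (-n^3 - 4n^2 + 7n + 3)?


Distribute the minus sign:
  (2n^5 - 8n^4 + 7n^3 - n^2 + 7)
- (-n^3 - 4n^2 + 7n + 3)
Negate second polynomial: n^3 + 4n^2 - 7n - 3
Add: 2n^5 - 8n^4 + 8n^3 + 3n^2 - 7n + 4


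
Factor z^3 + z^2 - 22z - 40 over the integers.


Try integer roots (divisors of -40). z=5: p(5)=0.
Divide out (z - 5): quotient is z^2 + 6z + 8.
Factor the quadratic: (z + 2)(z + 4)
Result: (z - 5)(z + 2)(z + 4)


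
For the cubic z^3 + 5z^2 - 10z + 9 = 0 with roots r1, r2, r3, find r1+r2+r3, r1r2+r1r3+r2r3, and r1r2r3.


Monic cubic z^3+bz^2+cz+d=0: sum=-b, pairwise sum=c, product=-d.
b=5, c=-10, d=9
r1+r2+r3 = -5
r1r2+r1r3+r2r3 = -10
r1r2r3 = -9


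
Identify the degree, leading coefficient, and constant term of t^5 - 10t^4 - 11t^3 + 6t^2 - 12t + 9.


Highest power of t is 5, with coefficient 1. Constant term is 9.
Degree = 5, leading coefficient = 1, constant term = 9


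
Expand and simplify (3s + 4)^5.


Expand (3s + 4)^5 by repeated multiplication:
  (3s + 4)^2 = 9s^2 + 24s + 16
  (3s + 4)^3 = 27s^3 + 108s^2 + 144s + 64
  (3s + 4)^4 = 81s^4 + 432s^3 + 864s^2 + 768s + 256
= 243s^5 + 1620s^4 + 4320s^3 + 5760s^2 + 3840s + 1024


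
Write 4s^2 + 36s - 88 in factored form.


Roots satisfy r1 + r2 = -b/a = -9 and r1*r2 = c/a = -22.
So r1 = 2, r2 = -11.
4s^2 + 36s - 88 = 4(s - r1)(s - r2) = 4(s - 2)(s + 11)


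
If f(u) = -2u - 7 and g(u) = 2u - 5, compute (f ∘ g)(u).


Substitute g(u) into f:
f(g(u)) = -2*(2u - 5) + (-7)
Expand and combine: -4u + 3


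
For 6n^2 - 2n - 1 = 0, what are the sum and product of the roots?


For an^2+bn+c=0: sum = -b/a, product = c/a.
a=6, b=-2, c=-1
Sum = -(-2)/6 = 1/3
Product = (-1)/6 = -1/6


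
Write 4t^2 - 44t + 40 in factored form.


Roots satisfy r1 + r2 = -b/a = 11 and r1*r2 = c/a = 10.
So r1 = 10, r2 = 1.
4t^2 - 44t + 40 = 4(t - r1)(t - r2) = 4(t - 10)(t - 1)


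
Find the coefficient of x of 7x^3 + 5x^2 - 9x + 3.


Read off the coefficient of x: -9


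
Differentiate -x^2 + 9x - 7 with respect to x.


Apply the power rule term by term:
  d/dx(-x^2) = -2x
  d/dx(9x) = 9
  d/dx(-7) = 0
p'(x) = -2x + 9


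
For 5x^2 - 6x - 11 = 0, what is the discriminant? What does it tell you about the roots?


D = b^2 - 4ac = (-6)^2 - 4(5)(-11) = 36 + 220 = 256
Since D > 0: two distinct rational roots


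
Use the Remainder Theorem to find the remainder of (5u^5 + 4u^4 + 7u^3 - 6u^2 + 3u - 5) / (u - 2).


By the Remainder Theorem, the remainder equals p(2):
  5*(2)^5 = 160
  4*(2)^4 = 64
  7*(2)^3 = 56
  -6*(2)^2 = -24
  3*(2)^1 = 6
  constant: -5
Sum: 160 + 64 + 56 - 24 + 6 - 5 = 257


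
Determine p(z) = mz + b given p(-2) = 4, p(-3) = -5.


p(z) = mz + b. Using p(-2)=4, p(-3)=-5:
m = (4 + 5)/(-2 + 3) = 9/1 = 9
b = 4 - m*(-2) = 4 + 18 = 22
p(z) = 9z + 22


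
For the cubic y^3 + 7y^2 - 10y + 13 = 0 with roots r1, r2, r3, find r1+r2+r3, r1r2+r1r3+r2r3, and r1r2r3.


Monic cubic y^3+by^2+cy+d=0: sum=-b, pairwise sum=c, product=-d.
b=7, c=-10, d=13
r1+r2+r3 = -7
r1r2+r1r3+r2r3 = -10
r1r2r3 = -13


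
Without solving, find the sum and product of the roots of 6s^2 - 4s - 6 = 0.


For as^2+bs+c=0: sum = -b/a, product = c/a.
a=6, b=-4, c=-6
Sum = -(-4)/6 = 2/3
Product = (-6)/6 = -1


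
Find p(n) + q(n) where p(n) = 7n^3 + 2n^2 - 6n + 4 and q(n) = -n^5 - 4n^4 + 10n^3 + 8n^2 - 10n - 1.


Align terms by degree and add:
  7n^3 + 2n^2 - 6n + 4
  -n^5 - 4n^4 + 10n^3 + 8n^2 - 10n - 1
= -n^5 - 4n^4 + 17n^3 + 10n^2 - 16n + 3


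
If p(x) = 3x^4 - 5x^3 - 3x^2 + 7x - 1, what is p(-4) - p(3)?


p(-4) = 1011
p(3) = 101
p(-4) - p(3) = 1011 - 101 = 910


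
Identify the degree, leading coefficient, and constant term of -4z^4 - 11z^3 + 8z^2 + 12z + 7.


Highest power of z is 4, with coefficient -4. Constant term is 7.
Degree = 4, leading coefficient = -4, constant term = 7


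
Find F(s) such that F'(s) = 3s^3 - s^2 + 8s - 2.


Reverse power rule on each term:
  ∫ 3s^3 ds = (3/4)s^4
  ∫ -s^2 ds = -(1/3)s^3
  ∫ 8s ds = 4s^2
  ∫ -2 ds = -2s
F(s) = (3/4)s^4 - (1/3)s^3 + 4s^2 - 2s + C


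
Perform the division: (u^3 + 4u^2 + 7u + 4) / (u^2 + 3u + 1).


(u^3 + 4u^2 + 7u + 4) / (u^2 + 3u + 1)
Step 1: u * (u^2 + 3u + 1) = u^3 + 3u^2 + u; subtract.
Step 2: 1 * (u^2 + 3u + 1) = u^2 + 3u + 1; subtract.
Quotient: u + 1, Remainder: 3u + 3


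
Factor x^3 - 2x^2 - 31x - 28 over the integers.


Try integer roots (divisors of -28). x=-1: p(-1)=0.
Divide out (x + 1): quotient is x^2 - 3x - 28.
Factor the quadratic: (x + 4)(x - 7)
Result: (x + 1)(x + 4)(x - 7)


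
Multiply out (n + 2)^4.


Expand (n + 2)^4 by repeated multiplication:
  (n + 2)^2 = n^2 + 4n + 4
  (n + 2)^3 = n^3 + 6n^2 + 12n + 8
= n^4 + 8n^3 + 24n^2 + 32n + 16


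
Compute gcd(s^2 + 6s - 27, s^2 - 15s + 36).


Factor each:
  s^2 + 6s - 27 = (s - 3)(s + 9)
  s^2 - 15s + 36 = (s - 3)(s - 12)
Common monic factor: s - 3


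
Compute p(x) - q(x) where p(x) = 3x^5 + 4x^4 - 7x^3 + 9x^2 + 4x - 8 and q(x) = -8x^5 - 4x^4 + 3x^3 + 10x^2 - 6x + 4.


Distribute the minus sign:
  (3x^5 + 4x^4 - 7x^3 + 9x^2 + 4x - 8)
- (-8x^5 - 4x^4 + 3x^3 + 10x^2 - 6x + 4)
Negate second polynomial: 8x^5 + 4x^4 - 3x^3 - 10x^2 + 6x - 4
Add: 11x^5 + 8x^4 - 10x^3 - x^2 + 10x - 12


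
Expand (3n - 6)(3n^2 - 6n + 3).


Distribute each term of the first polynomial:
  (3n)(3n^2 - 6n + 3) = 9n^3 - 18n^2 + 9n
  (-6)(3n^2 - 6n + 3) = -18n^2 + 36n - 18
Sum: 9n^3 - 36n^2 + 45n - 18


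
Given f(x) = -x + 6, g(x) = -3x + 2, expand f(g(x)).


Substitute g(x) into f:
f(g(x)) = -1*(-3x + 2) + 6
Expand and combine: 3x + 4


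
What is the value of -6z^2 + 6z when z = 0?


Using direct substitution:
  -6 * (0)^2 = 0
  6 * (0)^1 = 0
  constant: 0
Sum = 0 + 0 + 0 = 0


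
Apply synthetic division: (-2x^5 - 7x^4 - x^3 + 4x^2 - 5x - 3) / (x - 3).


Synthetic division with c = 3. Coefficients: -2, -7, -1, 4, -5, -3
Bring down -2.
  -2 * 3 = -6; -6 - 7 = -13
  -13 * 3 = -39; -39 - 1 = -40
  -40 * 3 = -120; -120 + 4 = -116
  -116 * 3 = -348; -348 - 5 = -353
  -353 * 3 = -1059; -1059 - 3 = -1062
Quotient: -2x^4 - 13x^3 - 40x^2 - 116x - 353, Remainder: -1062


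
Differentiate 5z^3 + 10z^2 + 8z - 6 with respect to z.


Apply the power rule term by term:
  d/dz(5z^3) = 15z^2
  d/dz(10z^2) = 20z
  d/dz(8z) = 8
  d/dz(-6) = 0
p'(z) = 15z^2 + 20z + 8


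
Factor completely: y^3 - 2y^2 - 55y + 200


Try integer roots (divisors of 200). y=-8: p(-8)=0.
Divide out (y + 8): quotient is y^2 - 10y + 25.
Factor the quadratic: (y - 5)(y - 5)
Result: (y + 8)(y - 5)(y - 5)


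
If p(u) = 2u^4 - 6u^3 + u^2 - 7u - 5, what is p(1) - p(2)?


p(1) = -15
p(2) = -31
p(1) - p(2) = -15 + 31 = 16


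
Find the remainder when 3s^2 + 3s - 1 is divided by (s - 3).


By the Remainder Theorem, the remainder equals p(3):
  3*(3)^2 = 27
  3*(3)^1 = 9
  constant: -1
Sum: 27 + 9 - 1 = 35


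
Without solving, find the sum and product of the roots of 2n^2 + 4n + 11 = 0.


For an^2+bn+c=0: sum = -b/a, product = c/a.
a=2, b=4, c=11
Sum = -(4)/2 = -2
Product = (11)/2 = 11/2


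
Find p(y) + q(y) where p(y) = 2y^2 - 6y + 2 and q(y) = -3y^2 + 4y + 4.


Align terms by degree and add:
  2y^2 - 6y + 2
  -3y^2 + 4y + 4
= -y^2 - 2y + 6


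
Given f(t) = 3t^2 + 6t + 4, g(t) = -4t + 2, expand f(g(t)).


Substitute g(t) into f:
f(g(t)) = 3*(-4t + 2)^2 + 6*(-4t + 2) + 4
(-4t + 2)^2 = 16t^2 - 16t + 4
Expand and combine: 48t^2 - 72t + 28


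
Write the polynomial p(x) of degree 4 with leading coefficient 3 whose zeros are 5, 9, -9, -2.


p(x) = 3(x - 5)(x - 9)(x + 9)(x + 2)
Expand: 3x^4 - 9x^3 - 273x^2 + 729x + 2430


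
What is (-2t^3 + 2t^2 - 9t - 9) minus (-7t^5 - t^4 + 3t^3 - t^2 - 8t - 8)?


Distribute the minus sign:
  (-2t^3 + 2t^2 - 9t - 9)
- (-7t^5 - t^4 + 3t^3 - t^2 - 8t - 8)
Negate second polynomial: 7t^5 + t^4 - 3t^3 + t^2 + 8t + 8
Add: 7t^5 + t^4 - 5t^3 + 3t^2 - t - 1


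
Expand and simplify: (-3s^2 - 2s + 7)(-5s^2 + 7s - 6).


Distribute each term of the first polynomial:
  (-3s^2)(-5s^2 + 7s - 6) = 15s^4 - 21s^3 + 18s^2
  (-2s)(-5s^2 + 7s - 6) = 10s^3 - 14s^2 + 12s
  (7)(-5s^2 + 7s - 6) = -35s^2 + 49s - 42
Sum: 15s^4 - 11s^3 - 31s^2 + 61s - 42


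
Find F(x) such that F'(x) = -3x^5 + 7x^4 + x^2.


Reverse power rule on each term:
  ∫ -3x^5 dx = -(1/2)x^6
  ∫ 7x^4 dx = (7/5)x^5
  ∫ x^2 dx = (1/3)x^3
F(x) = -(1/2)x^6 + (7/5)x^5 + (1/3)x^3 + C


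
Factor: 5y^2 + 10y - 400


Roots satisfy r1 + r2 = -b/a = -2 and r1*r2 = c/a = -80.
So r1 = 8, r2 = -10.
5y^2 + 10y - 400 = 5(y - r1)(y - r2) = 5(y - 8)(y + 10)


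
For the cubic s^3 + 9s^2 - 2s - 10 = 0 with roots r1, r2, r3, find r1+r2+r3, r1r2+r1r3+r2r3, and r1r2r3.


Monic cubic s^3+bs^2+cs+d=0: sum=-b, pairwise sum=c, product=-d.
b=9, c=-2, d=-10
r1+r2+r3 = -9
r1r2+r1r3+r2r3 = -2
r1r2r3 = 10


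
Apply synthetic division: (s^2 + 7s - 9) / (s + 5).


Synthetic division with c = -5. Coefficients: 1, 7, -9
Bring down 1.
  1 * -5 = -5; -5 + 7 = 2
  2 * -5 = -10; -10 - 9 = -19
Quotient: s + 2, Remainder: -19


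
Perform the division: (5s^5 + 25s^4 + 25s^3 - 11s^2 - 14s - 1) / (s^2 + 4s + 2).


(5s^5 + 25s^4 + 25s^3 - 11s^2 - 14s - 1) / (s^2 + 4s + 2)
Step 1: 5s^3 * (s^2 + 4s + 2) = 5s^5 + 20s^4 + 10s^3; subtract.
Step 2: 5s^2 * (s^2 + 4s + 2) = 5s^4 + 20s^3 + 10s^2; subtract.
Step 3: -5s * (s^2 + 4s + 2) = -5s^3 - 20s^2 - 10s; subtract.
Step 4: -1 * (s^2 + 4s + 2) = -s^2 - 4s - 2; subtract.
Quotient: 5s^3 + 5s^2 - 5s - 1, Remainder: 1


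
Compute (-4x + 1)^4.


Expand (-4x + 1)^4 by repeated multiplication:
  (-4x + 1)^2 = 16x^2 - 8x + 1
  (-4x + 1)^3 = -64x^3 + 48x^2 - 12x + 1
= 256x^4 - 256x^3 + 96x^2 - 16x + 1


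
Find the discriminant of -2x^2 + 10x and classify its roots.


D = b^2 - 4ac = (10)^2 - 4(-2)(0) = 100 = 100
Since D > 0: two distinct rational roots


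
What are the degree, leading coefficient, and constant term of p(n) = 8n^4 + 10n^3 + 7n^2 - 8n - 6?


Highest power of n is 4, with coefficient 8. Constant term is -6.
Degree = 4, leading coefficient = 8, constant term = -6


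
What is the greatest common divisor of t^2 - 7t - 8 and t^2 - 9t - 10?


Factor each:
  t^2 - 7t - 8 = (t + 1)(t - 8)
  t^2 - 9t - 10 = (t + 1)(t - 10)
Common monic factor: t + 1


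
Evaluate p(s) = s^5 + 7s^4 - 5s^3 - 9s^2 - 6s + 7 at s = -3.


Using direct substitution:
  1 * (-3)^5 = -243
  7 * (-3)^4 = 567
  -5 * (-3)^3 = 135
  -9 * (-3)^2 = -81
  -6 * (-3)^1 = 18
  constant: 7
Sum = -243 + 567 + 135 - 81 + 18 + 7 = 403


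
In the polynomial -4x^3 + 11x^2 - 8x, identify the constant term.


Read off the constant term: 0


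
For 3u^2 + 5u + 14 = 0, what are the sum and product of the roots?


For au^2+bu+c=0: sum = -b/a, product = c/a.
a=3, b=5, c=14
Sum = -(5)/3 = -5/3
Product = (14)/3 = 14/3


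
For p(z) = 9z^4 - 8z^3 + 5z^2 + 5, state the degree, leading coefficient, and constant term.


Highest power of z is 4, with coefficient 9. Constant term is 5.
Degree = 4, leading coefficient = 9, constant term = 5


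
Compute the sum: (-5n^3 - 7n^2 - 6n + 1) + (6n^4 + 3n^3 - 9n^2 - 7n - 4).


Align terms by degree and add:
  -5n^3 - 7n^2 - 6n + 1
+ 6n^4 + 3n^3 - 9n^2 - 7n - 4
= 6n^4 - 2n^3 - 16n^2 - 13n - 3


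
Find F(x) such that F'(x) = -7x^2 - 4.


Reverse power rule on each term:
  ∫ -7x^2 dx = -(7/3)x^3
  ∫ -4 dx = -4x
F(x) = -(7/3)x^3 - 4x + C


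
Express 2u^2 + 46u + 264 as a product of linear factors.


Roots satisfy r1 + r2 = -b/a = -23 and r1*r2 = c/a = 132.
So r1 = -12, r2 = -11.
2u^2 + 46u + 264 = 2(u - r1)(u - r2) = 2(u + 12)(u + 11)


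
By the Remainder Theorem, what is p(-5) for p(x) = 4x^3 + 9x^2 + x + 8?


By the Remainder Theorem, the remainder equals p(-5):
  4*(-5)^3 = -500
  9*(-5)^2 = 225
  1*(-5)^1 = -5
  constant: 8
Sum: -500 + 225 - 5 + 8 = -272


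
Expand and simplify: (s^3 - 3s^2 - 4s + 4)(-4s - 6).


Distribute each term of the first polynomial:
  (s^3)(-4s - 6) = -4s^4 - 6s^3
  (-3s^2)(-4s - 6) = 12s^3 + 18s^2
  (-4s)(-4s - 6) = 16s^2 + 24s
  (4)(-4s - 6) = -16s - 24
Sum: -4s^4 + 6s^3 + 34s^2 + 8s - 24


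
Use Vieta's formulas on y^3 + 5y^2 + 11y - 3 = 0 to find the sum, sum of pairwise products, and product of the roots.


Monic cubic y^3+by^2+cy+d=0: sum=-b, pairwise sum=c, product=-d.
b=5, c=11, d=-3
r1+r2+r3 = -5
r1r2+r1r3+r2r3 = 11
r1r2r3 = 3


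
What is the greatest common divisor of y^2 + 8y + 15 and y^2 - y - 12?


Factor each:
  y^2 + 8y + 15 = (y + 3)(y + 5)
  y^2 - y - 12 = (y + 3)(y - 4)
Common monic factor: y + 3


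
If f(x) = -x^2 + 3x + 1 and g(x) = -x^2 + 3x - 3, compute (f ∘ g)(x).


Substitute g(x) into f:
f(g(x)) = -1*(-x^2 + 3x - 3)^2 + 3*(-x^2 + 3x - 3) + 1
(-x^2 + 3x - 3)^2 = x^4 - 6x^3 + 15x^2 - 18x + 9
Expand and combine: -x^4 + 6x^3 - 18x^2 + 27x - 17


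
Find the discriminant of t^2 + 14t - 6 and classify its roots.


D = b^2 - 4ac = (14)^2 - 4(1)(-6) = 196 + 24 = 220
Since D > 0: two distinct irrational roots


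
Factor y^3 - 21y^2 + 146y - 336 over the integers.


Try integer roots (divisors of -336). y=8: p(8)=0.
Divide out (y - 8): quotient is y^2 - 13y + 42.
Factor the quadratic: (y - 6)(y - 7)
Result: (y - 8)(y - 6)(y - 7)


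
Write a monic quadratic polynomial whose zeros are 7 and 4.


p(t) = (t - 7)(t - 4)
Expand: t^2 - 11t + 28


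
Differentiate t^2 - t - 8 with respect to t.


Apply the power rule term by term:
  d/dt(t^2) = 2t
  d/dt(-t) = -1
  d/dt(-8) = 0
p'(t) = 2t - 1


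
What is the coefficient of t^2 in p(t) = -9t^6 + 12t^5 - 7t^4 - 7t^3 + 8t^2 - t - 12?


Read off the coefficient of t^2: 8


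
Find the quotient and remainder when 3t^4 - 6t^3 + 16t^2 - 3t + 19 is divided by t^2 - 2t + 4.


(3t^4 - 6t^3 + 16t^2 - 3t + 19) / (t^2 - 2t + 4)
Step 1: 3t^2 * (t^2 - 2t + 4) = 3t^4 - 6t^3 + 12t^2; subtract.
Step 2: 0 * (t^2 - 2t + 4) = 0; subtract.
Step 3: 4 * (t^2 - 2t + 4) = 4t^2 - 8t + 16; subtract.
Quotient: 3t^2 + 4, Remainder: 5t + 3


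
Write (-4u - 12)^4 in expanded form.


Expand (-4u - 12)^4 by repeated multiplication:
  (-4u - 12)^2 = 16u^2 + 96u + 144
  (-4u - 12)^3 = -64u^3 - 576u^2 - 1728u - 1728
= 256u^4 + 3072u^3 + 13824u^2 + 27648u + 20736


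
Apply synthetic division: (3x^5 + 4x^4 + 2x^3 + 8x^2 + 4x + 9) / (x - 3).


Synthetic division with c = 3. Coefficients: 3, 4, 2, 8, 4, 9
Bring down 3.
  3 * 3 = 9; 9 + 4 = 13
  13 * 3 = 39; 39 + 2 = 41
  41 * 3 = 123; 123 + 8 = 131
  131 * 3 = 393; 393 + 4 = 397
  397 * 3 = 1191; 1191 + 9 = 1200
Quotient: 3x^4 + 13x^3 + 41x^2 + 131x + 397, Remainder: 1200


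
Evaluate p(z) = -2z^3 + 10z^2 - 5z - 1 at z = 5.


Using direct substitution:
  -2 * (5)^3 = -250
  10 * (5)^2 = 250
  -5 * (5)^1 = -25
  constant: -1
Sum = -250 + 250 - 25 - 1 = -26


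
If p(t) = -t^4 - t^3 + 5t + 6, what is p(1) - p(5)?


p(1) = 9
p(5) = -719
p(1) - p(5) = 9 + 719 = 728


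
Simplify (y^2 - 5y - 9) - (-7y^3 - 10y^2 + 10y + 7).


Distribute the minus sign:
  (y^2 - 5y - 9)
- (-7y^3 - 10y^2 + 10y + 7)
Negate second polynomial: 7y^3 + 10y^2 - 10y - 7
Add: 7y^3 + 11y^2 - 15y - 16


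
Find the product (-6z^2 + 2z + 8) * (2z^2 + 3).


Distribute each term of the first polynomial:
  (-6z^2)(2z^2 + 3) = -12z^4 - 18z^2
  (2z)(2z^2 + 3) = 4z^3 + 6z
  (8)(2z^2 + 3) = 16z^2 + 24
Sum: -12z^4 + 4z^3 - 2z^2 + 6z + 24


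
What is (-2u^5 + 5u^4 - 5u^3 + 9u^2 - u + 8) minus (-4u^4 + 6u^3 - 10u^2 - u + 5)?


Distribute the minus sign:
  (-2u^5 + 5u^4 - 5u^3 + 9u^2 - u + 8)
- (-4u^4 + 6u^3 - 10u^2 - u + 5)
Negate second polynomial: 4u^4 - 6u^3 + 10u^2 + u - 5
Add: -2u^5 + 9u^4 - 11u^3 + 19u^2 + 3


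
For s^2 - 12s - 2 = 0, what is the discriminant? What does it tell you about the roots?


D = b^2 - 4ac = (-12)^2 - 4(1)(-2) = 144 + 8 = 152
Since D > 0: two distinct irrational roots


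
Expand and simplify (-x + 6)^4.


Expand (-x + 6)^4 by repeated multiplication:
  (-x + 6)^2 = x^2 - 12x + 36
  (-x + 6)^3 = -x^3 + 18x^2 - 108x + 216
= x^4 - 24x^3 + 216x^2 - 864x + 1296


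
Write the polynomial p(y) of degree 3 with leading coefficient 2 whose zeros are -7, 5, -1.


p(y) = 2(y + 7)(y - 5)(y + 1)
Expand: 2y^3 + 6y^2 - 66y - 70


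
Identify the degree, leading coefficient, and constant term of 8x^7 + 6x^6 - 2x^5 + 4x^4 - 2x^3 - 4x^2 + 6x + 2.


Highest power of x is 7, with coefficient 8. Constant term is 2.
Degree = 7, leading coefficient = 8, constant term = 2


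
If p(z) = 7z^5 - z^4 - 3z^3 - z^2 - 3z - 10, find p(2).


Using direct substitution:
  7 * (2)^5 = 224
  -1 * (2)^4 = -16
  -3 * (2)^3 = -24
  -1 * (2)^2 = -4
  -3 * (2)^1 = -6
  constant: -10
Sum = 224 - 16 - 24 - 4 - 6 - 10 = 164


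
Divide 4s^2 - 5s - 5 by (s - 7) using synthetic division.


Synthetic division with c = 7. Coefficients: 4, -5, -5
Bring down 4.
  4 * 7 = 28; 28 - 5 = 23
  23 * 7 = 161; 161 - 5 = 156
Quotient: 4s + 23, Remainder: 156
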